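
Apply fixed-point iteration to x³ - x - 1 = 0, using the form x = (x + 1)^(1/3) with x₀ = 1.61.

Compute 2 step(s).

Equation: x³ - x - 1 = 0
Fixed-point form: x = (x + 1)^(1/3)
x₀ = 1.61

x_1 = g(1.610000) = 1.376830
x_2 = g(1.376830) = 1.334543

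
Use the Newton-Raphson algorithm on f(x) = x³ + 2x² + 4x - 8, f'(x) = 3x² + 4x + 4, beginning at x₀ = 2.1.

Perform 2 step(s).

f(x) = x³ + 2x² + 4x - 8
f'(x) = 3x² + 4x + 4
x₀ = 2.1

Newton-Raphson formula: x_{n+1} = x_n - f(x_n)/f'(x_n)

Iteration 1:
  f(2.100000) = 18.481000
  f'(2.100000) = 25.630000
  x_1 = 2.100000 - 18.481000/25.630000 = 1.378931
Iteration 2:
  f(1.378931) = 3.940594
  f'(1.378931) = 15.220075
  x_2 = 1.378931 - 3.940594/15.220075 = 1.120023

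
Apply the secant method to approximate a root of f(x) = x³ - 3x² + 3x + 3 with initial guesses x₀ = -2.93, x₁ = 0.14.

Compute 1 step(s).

f(x) = x³ - 3x² + 3x + 3
x₀ = -2.93, x₁ = 0.14

Secant formula: x_{n+1} = x_n - f(x_n)(x_n - x_{n-1})/(f(x_n) - f(x_{n-1}))

Iteration 1:
  f(-2.930000) = -56.698457
  f(0.140000) = 3.363944
  x_2 = 0.140000 - 3.363944×(0.140000 - (-2.930000))/(3.363944 - (-56.698457))
       = -0.031943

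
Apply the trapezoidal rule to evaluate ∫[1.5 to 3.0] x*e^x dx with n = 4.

f(x) = x*e^x
a = 1.5, b = 3.0, n = 4
h = (b - a)/n = 0.375000

Trapezoidal rule: (h/2)[f(x₀) + 2f(x₁) + 2f(x₂) + ... + f(xₙ)]

x_0 = 1.5000, f(x_0) = 6.722534, coefficient = 1
x_1 = 1.8750, f(x_1) = 12.226536, coefficient = 2
x_2 = 2.2500, f(x_2) = 21.347406, coefficient = 2
x_3 = 2.6250, f(x_3) = 36.237007, coefficient = 2
x_4 = 3.0000, f(x_4) = 60.256611, coefficient = 1

I ≈ (0.375000/2) × 206.601042 = 38.737695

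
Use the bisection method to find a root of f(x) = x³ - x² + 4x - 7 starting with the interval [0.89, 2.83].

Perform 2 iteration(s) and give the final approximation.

f(x) = x³ - x² + 4x - 7
Initial interval: [0.89, 2.83]

Iteration 1:
  c_1 = (0.890000 + 2.830000)/2 = 1.860000
  f(c_1) = f(1.860000) = 3.415256
  f(a) × f(c) < 0, new interval: [0.890000, 1.860000]
Iteration 2:
  c_2 = (0.890000 + 1.860000)/2 = 1.375000
  f(c_2) = f(1.375000) = -0.791016
  f(a) × f(c) ≥ 0, new interval: [1.375000, 1.860000]

After 2 iteration(s), the approximation is c_2 = 1.375000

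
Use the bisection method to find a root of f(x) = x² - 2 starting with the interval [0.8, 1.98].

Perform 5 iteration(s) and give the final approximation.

f(x) = x² - 2
Initial interval: [0.8, 1.98]

Iteration 1:
  c_1 = (0.800000 + 1.980000)/2 = 1.390000
  f(c_1) = f(1.390000) = -0.067900
  f(a) × f(c) ≥ 0, new interval: [1.390000, 1.980000]
Iteration 2:
  c_2 = (1.390000 + 1.980000)/2 = 1.685000
  f(c_2) = f(1.685000) = 0.839225
  f(a) × f(c) < 0, new interval: [1.390000, 1.685000]
Iteration 3:
  c_3 = (1.390000 + 1.685000)/2 = 1.537500
  f(c_3) = f(1.537500) = 0.363906
  f(a) × f(c) < 0, new interval: [1.390000, 1.537500]
Iteration 4:
  c_4 = (1.390000 + 1.537500)/2 = 1.463750
  f(c_4) = f(1.463750) = 0.142564
  f(a) × f(c) < 0, new interval: [1.390000, 1.463750]
Iteration 5:
  c_5 = (1.390000 + 1.463750)/2 = 1.426875
  f(c_5) = f(1.426875) = 0.035972
  f(a) × f(c) < 0, new interval: [1.390000, 1.426875]

After 5 iteration(s), the approximation is c_5 = 1.426875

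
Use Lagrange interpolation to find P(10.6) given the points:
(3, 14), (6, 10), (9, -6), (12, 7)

Lagrange interpolation formula:
P(x) = Σ yᵢ × Lᵢ(x)
where Lᵢ(x) = Π_{j≠i} (x - xⱼ)/(xᵢ - xⱼ)

L_0(10.6) = (10.6 - 6)/(3 - 6) × (10.6 - 9)/(3 - 9) × (10.6 - 12)/(3 - 12) = 0.063605
L_1(10.6) = (10.6 - 3)/(6 - 3) × (10.6 - 9)/(6 - 9) × (10.6 - 12)/(6 - 12) = -0.315259
L_2(10.6) = (10.6 - 3)/(9 - 3) × (10.6 - 6)/(9 - 6) × (10.6 - 12)/(9 - 12) = 0.906370
L_3(10.6) = (10.6 - 3)/(12 - 3) × (10.6 - 6)/(12 - 6) × (10.6 - 9)/(12 - 9) = 0.345284

P(10.6) = 14×L_0(10.6) + 10×L_1(10.6) + (-6)×L_2(10.6) + 7×L_3(10.6)
P(10.6) = -5.283358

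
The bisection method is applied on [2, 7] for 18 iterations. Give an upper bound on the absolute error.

Bisection error bound: |error| ≤ (b-a)/2^n
|error| ≤ (7 - 2)/2^18 = 5/2^18
|error| ≤ 0.0000190735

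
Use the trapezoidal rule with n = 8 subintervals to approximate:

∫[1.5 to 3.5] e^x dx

f(x) = e^x
a = 1.5, b = 3.5, n = 8
h = (b - a)/n = 0.250000

Trapezoidal rule: (h/2)[f(x₀) + 2f(x₁) + 2f(x₂) + ... + f(xₙ)]

x_0 = 1.5000, f(x_0) = 4.481689, coefficient = 1
x_1 = 1.7500, f(x_1) = 5.754603, coefficient = 2
x_2 = 2.0000, f(x_2) = 7.389056, coefficient = 2
x_3 = 2.2500, f(x_3) = 9.487736, coefficient = 2
x_4 = 2.5000, f(x_4) = 12.182494, coefficient = 2
x_5 = 2.7500, f(x_5) = 15.642632, coefficient = 2
x_6 = 3.0000, f(x_6) = 20.085537, coefficient = 2
x_7 = 3.2500, f(x_7) = 25.790340, coefficient = 2
x_8 = 3.5000, f(x_8) = 33.115452, coefficient = 1

I ≈ (0.250000/2) × 230.261936 = 28.782742
Exact value: 28.633763
Error: 0.148979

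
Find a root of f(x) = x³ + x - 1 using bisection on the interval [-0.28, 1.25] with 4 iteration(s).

f(x) = x³ + x - 1
Initial interval: [-0.28, 1.25]

Iteration 1:
  c_1 = (-0.280000 + 1.250000)/2 = 0.485000
  f(c_1) = f(0.485000) = -0.400916
  f(a) × f(c) ≥ 0, new interval: [0.485000, 1.250000]
Iteration 2:
  c_2 = (0.485000 + 1.250000)/2 = 0.867500
  f(c_2) = f(0.867500) = 0.520343
  f(a) × f(c) < 0, new interval: [0.485000, 0.867500]
Iteration 3:
  c_3 = (0.485000 + 0.867500)/2 = 0.676250
  f(c_3) = f(0.676250) = -0.014491
  f(a) × f(c) ≥ 0, new interval: [0.676250, 0.867500]
Iteration 4:
  c_4 = (0.676250 + 0.867500)/2 = 0.771875
  f(c_4) = f(0.771875) = 0.231751
  f(a) × f(c) < 0, new interval: [0.676250, 0.771875]

After 4 iteration(s), the approximation is c_4 = 0.771875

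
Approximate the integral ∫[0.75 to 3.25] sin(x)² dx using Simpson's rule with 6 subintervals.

f(x) = sin(x)²
a = 0.75, b = 3.25, n = 6
h = (b - a)/n = 0.416667

Simpson's rule: (h/3)[f(x₀) + 4f(x₁) + 2f(x₂) + ... + f(xₙ)]

x_0 = 0.7500, f(x_0) = 0.464631, coefficient = 1
x_1 = 1.1667, f(x_1) = 0.845379, coefficient = 4
x_2 = 1.5833, f(x_2) = 0.999843, coefficient = 2
x_3 = 2.0000, f(x_3) = 0.826822, coefficient = 4
x_4 = 2.4167, f(x_4) = 0.439675, coefficient = 2
x_5 = 2.8333, f(x_5) = 0.092052, coefficient = 4
x_6 = 3.2500, f(x_6) = 0.011706, coefficient = 1

I ≈ (0.416667/3) × 10.412384 = 1.446165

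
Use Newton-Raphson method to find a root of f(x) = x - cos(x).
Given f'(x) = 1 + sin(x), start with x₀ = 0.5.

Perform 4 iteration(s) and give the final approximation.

f(x) = x - cos(x)
f'(x) = 1 + sin(x)
x₀ = 0.5

Newton-Raphson formula: x_{n+1} = x_n - f(x_n)/f'(x_n)

Iteration 1:
  f(0.500000) = -0.377583
  f'(0.500000) = 1.479426
  x_1 = 0.500000 - (-0.377583)/1.479426 = 0.755222
Iteration 2:
  f(0.755222) = 0.027103
  f'(0.755222) = 1.685451
  x_2 = 0.755222 - 0.027103/1.685451 = 0.739142
Iteration 3:
  f(0.739142) = 0.000095
  f'(0.739142) = 1.673654
  x_3 = 0.739142 - 0.000095/1.673654 = 0.739085
Iteration 4:
  f(0.739085) = 0.000000
  f'(0.739085) = 1.673612
  x_4 = 0.739085 - 0.000000/1.673612 = 0.739085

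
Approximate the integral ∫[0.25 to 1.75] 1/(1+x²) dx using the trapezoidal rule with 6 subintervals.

f(x) = 1/(1+x²)
a = 0.25, b = 1.75, n = 6
h = (b - a)/n = 0.250000

Trapezoidal rule: (h/2)[f(x₀) + 2f(x₁) + 2f(x₂) + ... + f(xₙ)]

x_0 = 0.2500, f(x_0) = 0.941176, coefficient = 1
x_1 = 0.5000, f(x_1) = 0.800000, coefficient = 2
x_2 = 0.7500, f(x_2) = 0.640000, coefficient = 2
x_3 = 1.0000, f(x_3) = 0.500000, coefficient = 2
x_4 = 1.2500, f(x_4) = 0.390244, coefficient = 2
x_5 = 1.5000, f(x_5) = 0.307692, coefficient = 2
x_6 = 1.7500, f(x_6) = 0.246154, coefficient = 1

I ≈ (0.250000/2) × 6.463203 = 0.807900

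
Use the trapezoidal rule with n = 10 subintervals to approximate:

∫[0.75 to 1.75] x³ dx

f(x) = x³
a = 0.75, b = 1.75, n = 10
h = (b - a)/n = 0.100000

Trapezoidal rule: (h/2)[f(x₀) + 2f(x₁) + 2f(x₂) + ... + f(xₙ)]

x_0 = 0.7500, f(x_0) = 0.421875, coefficient = 1
x_1 = 0.8500, f(x_1) = 0.614125, coefficient = 2
x_2 = 0.9500, f(x_2) = 0.857375, coefficient = 2
x_3 = 1.0500, f(x_3) = 1.157625, coefficient = 2
x_4 = 1.1500, f(x_4) = 1.520875, coefficient = 2
x_5 = 1.2500, f(x_5) = 1.953125, coefficient = 2
x_6 = 1.3500, f(x_6) = 2.460375, coefficient = 2
x_7 = 1.4500, f(x_7) = 3.048625, coefficient = 2
x_8 = 1.5500, f(x_8) = 3.723875, coefficient = 2
x_9 = 1.6500, f(x_9) = 4.492125, coefficient = 2
x_10 = 1.7500, f(x_10) = 5.359375, coefficient = 1

I ≈ (0.100000/2) × 45.437500 = 2.271875
Exact value: 2.265625
Error: 0.006250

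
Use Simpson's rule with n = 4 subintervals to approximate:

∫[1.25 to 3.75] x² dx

f(x) = x²
a = 1.25, b = 3.75, n = 4
h = (b - a)/n = 0.625000

Simpson's rule: (h/3)[f(x₀) + 4f(x₁) + 2f(x₂) + ... + f(xₙ)]

x_0 = 1.2500, f(x_0) = 1.562500, coefficient = 1
x_1 = 1.8750, f(x_1) = 3.515625, coefficient = 4
x_2 = 2.5000, f(x_2) = 6.250000, coefficient = 2
x_3 = 3.1250, f(x_3) = 9.765625, coefficient = 4
x_4 = 3.7500, f(x_4) = 14.062500, coefficient = 1

I ≈ (0.625000/3) × 81.250000 = 16.927083
Exact value: 16.927083
Error: 0.000000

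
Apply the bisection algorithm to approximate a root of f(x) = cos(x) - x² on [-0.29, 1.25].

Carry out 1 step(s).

f(x) = cos(x) - x²
Initial interval: [-0.29, 1.25]

Iteration 1:
  c_1 = (-0.290000 + 1.250000)/2 = 0.480000
  f(c_1) = f(0.480000) = 0.656595
  f(a) × f(c) ≥ 0, new interval: [0.480000, 1.250000]

After 1 iteration(s), the approximation is c_1 = 0.480000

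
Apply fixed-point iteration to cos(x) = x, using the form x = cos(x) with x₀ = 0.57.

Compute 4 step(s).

Equation: cos(x) = x
Fixed-point form: x = cos(x)
x₀ = 0.57

x_1 = g(0.570000) = 0.841901
x_2 = g(0.841901) = 0.666046
x_3 = g(0.666046) = 0.786271
x_4 = g(0.786271) = 0.706489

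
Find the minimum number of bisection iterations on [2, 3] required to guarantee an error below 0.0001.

We need (b-a)/2^n ≤ 0.0001
(3 - 2)/2^n ≤ 0.0001
1/2^n ≤ 0.0001
2^n ≥ 10000
n ≥ log₂(10000) = 13.29
n ≥ 14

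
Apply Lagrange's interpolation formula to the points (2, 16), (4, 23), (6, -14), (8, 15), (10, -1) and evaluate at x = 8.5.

Lagrange interpolation formula:
P(x) = Σ yᵢ × Lᵢ(x)
where Lᵢ(x) = Π_{j≠i} (x - xⱼ)/(xᵢ - xⱼ)

L_0(8.5) = (8.5 - 4)/(2 - 4) × (8.5 - 6)/(2 - 6) × (8.5 - 8)/(2 - 8) × (8.5 - 10)/(2 - 10) = -0.021973
L_1(8.5) = (8.5 - 2)/(4 - 2) × (8.5 - 6)/(4 - 6) × (8.5 - 8)/(4 - 8) × (8.5 - 10)/(4 - 10) = 0.126953
L_2(8.5) = (8.5 - 2)/(6 - 2) × (8.5 - 4)/(6 - 4) × (8.5 - 8)/(6 - 8) × (8.5 - 10)/(6 - 10) = -0.342773
L_3(8.5) = (8.5 - 2)/(8 - 2) × (8.5 - 4)/(8 - 4) × (8.5 - 6)/(8 - 6) × (8.5 - 10)/(8 - 10) = 1.142578
L_4(8.5) = (8.5 - 2)/(10 - 2) × (8.5 - 4)/(10 - 4) × (8.5 - 6)/(10 - 6) × (8.5 - 8)/(10 - 8) = 0.095215

P(8.5) = 16×L_0(8.5) + 23×L_1(8.5) + (-14)×L_2(8.5) + 15×L_3(8.5) + (-1)×L_4(8.5)
P(8.5) = 24.410645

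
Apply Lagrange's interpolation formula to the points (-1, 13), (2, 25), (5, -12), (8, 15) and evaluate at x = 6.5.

Lagrange interpolation formula:
P(x) = Σ yᵢ × Lᵢ(x)
where Lᵢ(x) = Π_{j≠i} (x - xⱼ)/(xᵢ - xⱼ)

L_0(6.5) = (6.5 - 2)/(-1 - 2) × (6.5 - 5)/(-1 - 5) × (6.5 - 8)/(-1 - 8) = 0.062500
L_1(6.5) = (6.5 - (-1))/(2 - (-1)) × (6.5 - 5)/(2 - 5) × (6.5 - 8)/(2 - 8) = -0.312500
L_2(6.5) = (6.5 - (-1))/(5 - (-1)) × (6.5 - 2)/(5 - 2) × (6.5 - 8)/(5 - 8) = 0.937500
L_3(6.5) = (6.5 - (-1))/(8 - (-1)) × (6.5 - 2)/(8 - 2) × (6.5 - 5)/(8 - 5) = 0.312500

P(6.5) = 13×L_0(6.5) + 25×L_1(6.5) + (-12)×L_2(6.5) + 15×L_3(6.5)
P(6.5) = -13.562500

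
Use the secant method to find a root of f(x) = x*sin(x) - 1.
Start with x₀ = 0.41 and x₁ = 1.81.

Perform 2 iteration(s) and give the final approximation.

f(x) = x*sin(x) - 1
x₀ = 0.41, x₁ = 1.81

Secant formula: x_{n+1} = x_n - f(x_n)(x_n - x_{n-1})/(f(x_n) - f(x_{n-1}))

Iteration 1:
  f(0.410000) = -0.836570
  f(1.810000) = 0.758464
  x_2 = 1.810000 - 0.758464×(1.810000 - 0.410000)/(0.758464 - (-0.836570))
       = 1.144278
Iteration 2:
  f(1.810000) = 0.758464
  f(1.144278) = 0.041764
  x_3 = 1.144278 - 0.041764×(1.144278 - 1.810000)/(0.041764 - 0.758464)
       = 1.105485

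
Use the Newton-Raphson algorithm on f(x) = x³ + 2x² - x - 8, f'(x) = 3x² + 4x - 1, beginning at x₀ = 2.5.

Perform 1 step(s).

f(x) = x³ + 2x² - x - 8
f'(x) = 3x² + 4x - 1
x₀ = 2.5

Newton-Raphson formula: x_{n+1} = x_n - f(x_n)/f'(x_n)

Iteration 1:
  f(2.500000) = 17.625000
  f'(2.500000) = 27.750000
  x_1 = 2.500000 - 17.625000/27.750000 = 1.864865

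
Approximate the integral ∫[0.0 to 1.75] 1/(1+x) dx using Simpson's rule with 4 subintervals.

f(x) = 1/(1+x)
a = 0.0, b = 1.75, n = 4
h = (b - a)/n = 0.437500

Simpson's rule: (h/3)[f(x₀) + 4f(x₁) + 2f(x₂) + ... + f(xₙ)]

x_0 = 0.0000, f(x_0) = 1.000000, coefficient = 1
x_1 = 0.4375, f(x_1) = 0.695652, coefficient = 4
x_2 = 0.8750, f(x_2) = 0.533333, coefficient = 2
x_3 = 1.3125, f(x_3) = 0.432432, coefficient = 4
x_4 = 1.7500, f(x_4) = 0.363636, coefficient = 1

I ≈ (0.437500/3) × 6.942641 = 1.012469
Exact value: 1.011601
Error: 0.000868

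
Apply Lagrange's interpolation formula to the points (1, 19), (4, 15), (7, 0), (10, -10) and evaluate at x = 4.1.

Lagrange interpolation formula:
P(x) = Σ yᵢ × Lᵢ(x)
where Lᵢ(x) = Π_{j≠i} (x - xⱼ)/(xᵢ - xⱼ)

L_0(4.1) = (4.1 - 4)/(1 - 4) × (4.1 - 7)/(1 - 7) × (4.1 - 10)/(1 - 10) = -0.010562
L_1(4.1) = (4.1 - 1)/(4 - 1) × (4.1 - 7)/(4 - 7) × (4.1 - 10)/(4 - 10) = 0.982241
L_2(4.1) = (4.1 - 1)/(7 - 1) × (4.1 - 4)/(7 - 4) × (4.1 - 10)/(7 - 10) = 0.033870
L_3(4.1) = (4.1 - 1)/(10 - 1) × (4.1 - 4)/(10 - 4) × (4.1 - 7)/(10 - 7) = -0.005549

P(4.1) = 19×L_0(4.1) + 15×L_1(4.1) + 0×L_2(4.1) + (-10)×L_3(4.1)
P(4.1) = 14.588432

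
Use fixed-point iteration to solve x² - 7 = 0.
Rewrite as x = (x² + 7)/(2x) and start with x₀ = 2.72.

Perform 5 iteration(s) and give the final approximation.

Equation: x² - 7 = 0
Fixed-point form: x = (x² + 7)/(2x)
x₀ = 2.72

x_1 = g(2.720000) = 2.646765
x_2 = g(2.646765) = 2.645752
x_3 = g(2.645752) = 2.645751
x_4 = g(2.645751) = 2.645751
x_5 = g(2.645751) = 2.645751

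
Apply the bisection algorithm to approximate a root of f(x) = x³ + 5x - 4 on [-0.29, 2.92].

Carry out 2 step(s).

f(x) = x³ + 5x - 4
Initial interval: [-0.29, 2.92]

Iteration 1:
  c_1 = (-0.290000 + 2.920000)/2 = 1.315000
  f(c_1) = f(1.315000) = 4.848931
  f(a) × f(c) < 0, new interval: [-0.290000, 1.315000]
Iteration 2:
  c_2 = (-0.290000 + 1.315000)/2 = 0.512500
  f(c_2) = f(0.512500) = -1.302889
  f(a) × f(c) ≥ 0, new interval: [0.512500, 1.315000]

After 2 iteration(s), the approximation is c_2 = 0.512500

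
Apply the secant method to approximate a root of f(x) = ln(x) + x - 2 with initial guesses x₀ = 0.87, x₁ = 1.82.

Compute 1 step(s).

f(x) = ln(x) + x - 2
x₀ = 0.87, x₁ = 1.82

Secant formula: x_{n+1} = x_n - f(x_n)(x_n - x_{n-1})/(f(x_n) - f(x_{n-1}))

Iteration 1:
  f(0.870000) = -1.269262
  f(1.820000) = 0.418837
  x_2 = 1.820000 - 0.418837×(1.820000 - 0.870000)/(0.418837 - (-1.269262))
       = 1.584294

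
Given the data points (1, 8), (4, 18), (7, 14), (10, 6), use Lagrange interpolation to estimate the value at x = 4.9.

Lagrange interpolation formula:
P(x) = Σ yᵢ × Lᵢ(x)
where Lᵢ(x) = Π_{j≠i} (x - xⱼ)/(xᵢ - xⱼ)

L_0(4.9) = (4.9 - 4)/(1 - 4) × (4.9 - 7)/(1 - 7) × (4.9 - 10)/(1 - 10) = -0.059500
L_1(4.9) = (4.9 - 1)/(4 - 1) × (4.9 - 7)/(4 - 7) × (4.9 - 10)/(4 - 10) = 0.773500
L_2(4.9) = (4.9 - 1)/(7 - 1) × (4.9 - 4)/(7 - 4) × (4.9 - 10)/(7 - 10) = 0.331500
L_3(4.9) = (4.9 - 1)/(10 - 1) × (4.9 - 4)/(10 - 4) × (4.9 - 7)/(10 - 7) = -0.045500

P(4.9) = 8×L_0(4.9) + 18×L_1(4.9) + 14×L_2(4.9) + 6×L_3(4.9)
P(4.9) = 17.815000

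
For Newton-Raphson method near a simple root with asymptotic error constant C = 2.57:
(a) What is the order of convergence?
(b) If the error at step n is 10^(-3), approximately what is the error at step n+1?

(a) Newton-Raphson has quadratic (order 2) convergence near simple roots.
    This means |e_{n+1}| ≈ C|e_n|².

(b) With |e_n| = 10^(-3) and C = 2.57:
    |e_{n+1}| ≈ 2.57 × (10^(-3))² = 2.57 × 10^(-6)

(a) 2 (quadratic); (b) |e_{n+1}| ≈ 2.570e-06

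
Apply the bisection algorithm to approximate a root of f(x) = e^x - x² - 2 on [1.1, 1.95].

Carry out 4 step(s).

f(x) = e^x - x² - 2
Initial interval: [1.1, 1.95]

Iteration 1:
  c_1 = (1.100000 + 1.950000)/2 = 1.525000
  f(c_1) = f(1.525000) = 0.269519
  f(a) × f(c) < 0, new interval: [1.100000, 1.525000]
Iteration 2:
  c_2 = (1.100000 + 1.525000)/2 = 1.312500
  f(c_2) = f(1.312500) = -0.007206
  f(a) × f(c) ≥ 0, new interval: [1.312500, 1.525000]
Iteration 3:
  c_3 = (1.312500 + 1.525000)/2 = 1.418750
  f(c_3) = f(1.418750) = 0.119101
  f(a) × f(c) < 0, new interval: [1.312500, 1.418750]
Iteration 4:
  c_4 = (1.312500 + 1.418750)/2 = 1.365625
  f(c_4) = f(1.365625) = 0.053240
  f(a) × f(c) < 0, new interval: [1.312500, 1.365625]

After 4 iteration(s), the approximation is c_4 = 1.365625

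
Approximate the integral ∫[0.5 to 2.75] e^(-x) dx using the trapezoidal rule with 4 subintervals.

f(x) = e^(-x)
a = 0.5, b = 2.75, n = 4
h = (b - a)/n = 0.562500

Trapezoidal rule: (h/2)[f(x₀) + 2f(x₁) + 2f(x₂) + ... + f(xₙ)]

x_0 = 0.5000, f(x_0) = 0.606531, coefficient = 1
x_1 = 1.0625, f(x_1) = 0.345591, coefficient = 2
x_2 = 1.6250, f(x_2) = 0.196912, coefficient = 2
x_3 = 2.1875, f(x_3) = 0.112197, coefficient = 2
x_4 = 2.7500, f(x_4) = 0.063928, coefficient = 1

I ≈ (0.562500/2) × 1.979857 = 0.556835
Exact value: 0.542603
Error: 0.014232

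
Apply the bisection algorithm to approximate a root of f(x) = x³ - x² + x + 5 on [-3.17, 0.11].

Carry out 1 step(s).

f(x) = x³ - x² + x + 5
Initial interval: [-3.17, 0.11]

Iteration 1:
  c_1 = (-3.170000 + 0.110000)/2 = -1.530000
  f(c_1) = f(-1.530000) = -2.452477
  f(a) × f(c) ≥ 0, new interval: [-1.530000, 0.110000]

After 1 iteration(s), the approximation is c_1 = -1.530000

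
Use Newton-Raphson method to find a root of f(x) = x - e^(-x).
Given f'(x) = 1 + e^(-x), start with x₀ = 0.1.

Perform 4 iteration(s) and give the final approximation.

f(x) = x - e^(-x)
f'(x) = 1 + e^(-x)
x₀ = 0.1

Newton-Raphson formula: x_{n+1} = x_n - f(x_n)/f'(x_n)

Iteration 1:
  f(0.100000) = -0.804837
  f'(0.100000) = 1.904837
  x_1 = 0.100000 - (-0.804837)/1.904837 = 0.522523
Iteration 2:
  f(0.522523) = -0.070500
  f'(0.522523) = 1.593023
  x_2 = 0.522523 - (-0.070500)/1.593023 = 0.566778
Iteration 3:
  f(0.566778) = -0.000572
  f'(0.566778) = 1.567350
  x_3 = 0.566778 - (-0.000572)/1.567350 = 0.567143
Iteration 4:
  f(0.567143) = 0.000000
  f'(0.567143) = 1.567143
  x_4 = 0.567143 - 0.000000/1.567143 = 0.567143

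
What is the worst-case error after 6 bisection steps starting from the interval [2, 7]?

Bisection error bound: |error| ≤ (b-a)/2^n
|error| ≤ (7 - 2)/2^6 = 5/2^6
|error| ≤ 0.0781250000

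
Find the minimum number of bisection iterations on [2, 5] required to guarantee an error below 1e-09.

We need (b-a)/2^n ≤ 1e-09
(5 - 2)/2^n ≤ 1e-09
3/2^n ≤ 1e-09
2^n ≥ 3000000000
n ≥ log₂(3000000000) = 31.48
n ≥ 32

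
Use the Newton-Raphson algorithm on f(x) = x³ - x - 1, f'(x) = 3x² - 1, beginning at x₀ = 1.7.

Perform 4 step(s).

f(x) = x³ - x - 1
f'(x) = 3x² - 1
x₀ = 1.7

Newton-Raphson formula: x_{n+1} = x_n - f(x_n)/f'(x_n)

Iteration 1:
  f(1.700000) = 2.213000
  f'(1.700000) = 7.670000
  x_1 = 1.700000 - 2.213000/7.670000 = 1.411473
Iteration 2:
  f(1.411473) = 0.400544
  f'(1.411473) = 4.976770
  x_2 = 1.411473 - 0.400544/4.976770 = 1.330991
Iteration 3:
  f(1.330991) = 0.026907
  f'(1.330991) = 4.314608
  x_3 = 1.330991 - 0.026907/4.314608 = 1.324754
Iteration 4:
  f(1.324754) = 0.000155
  f'(1.324754) = 4.264922
  x_4 = 1.324754 - 0.000155/4.264922 = 1.324718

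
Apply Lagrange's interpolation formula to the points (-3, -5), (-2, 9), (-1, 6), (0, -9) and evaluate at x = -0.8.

Lagrange interpolation formula:
P(x) = Σ yᵢ × Lᵢ(x)
where Lᵢ(x) = Π_{j≠i} (x - xⱼ)/(xᵢ - xⱼ)

L_0(-0.8) = (-0.8 - (-2))/(-3 - (-2)) × (-0.8 - (-1))/(-3 - (-1)) × (-0.8 - 0)/(-3 - 0) = 0.032000
L_1(-0.8) = (-0.8 - (-3))/(-2 - (-3)) × (-0.8 - (-1))/(-2 - (-1)) × (-0.8 - 0)/(-2 - 0) = -0.176000
L_2(-0.8) = (-0.8 - (-3))/(-1 - (-3)) × (-0.8 - (-2))/(-1 - (-2)) × (-0.8 - 0)/(-1 - 0) = 1.056000
L_3(-0.8) = (-0.8 - (-3))/(0 - (-3)) × (-0.8 - (-2))/(0 - (-2)) × (-0.8 - (-1))/(0 - (-1)) = 0.088000

P(-0.8) = (-5)×L_0(-0.8) + 9×L_1(-0.8) + 6×L_2(-0.8) + (-9)×L_3(-0.8)
P(-0.8) = 3.800000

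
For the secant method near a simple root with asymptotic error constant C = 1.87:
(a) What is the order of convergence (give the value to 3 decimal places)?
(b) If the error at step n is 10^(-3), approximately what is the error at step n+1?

(a) Secant method has superlinear convergence with order φ = (1+√5)/2 ≈ 1.618.
    This means |e_{n+1}| ≈ C|e_n|^1.618.

(b) With |e_n| = 10^(-3) and C = 1.87:
    |e_{n+1}| ≈ 1.87 × (10^(-3))^1.618 = 1.87 × 10^(-4.85)

(a) ≈ 1.618 (golden ratio); (b) |e_{n+1}| ≈ 2.617e-05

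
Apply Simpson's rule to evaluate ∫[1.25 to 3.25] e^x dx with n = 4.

f(x) = e^x
a = 1.25, b = 3.25, n = 4
h = (b - a)/n = 0.500000

Simpson's rule: (h/3)[f(x₀) + 4f(x₁) + 2f(x₂) + ... + f(xₙ)]

x_0 = 1.2500, f(x_0) = 3.490343, coefficient = 1
x_1 = 1.7500, f(x_1) = 5.754603, coefficient = 4
x_2 = 2.2500, f(x_2) = 9.487736, coefficient = 2
x_3 = 2.7500, f(x_3) = 15.642632, coefficient = 4
x_4 = 3.2500, f(x_4) = 25.790340, coefficient = 1

I ≈ (0.500000/3) × 133.845093 = 22.307515
Exact value: 22.299997
Error: 0.007519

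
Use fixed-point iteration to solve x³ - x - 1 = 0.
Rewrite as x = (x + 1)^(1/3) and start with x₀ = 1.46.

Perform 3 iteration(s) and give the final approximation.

Equation: x³ - x - 1 = 0
Fixed-point form: x = (x + 1)^(1/3)
x₀ = 1.46

x_1 = g(1.460000) = 1.349931
x_2 = g(1.349931) = 1.329490
x_3 = g(1.329490) = 1.325624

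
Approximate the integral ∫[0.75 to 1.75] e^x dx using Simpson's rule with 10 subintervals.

f(x) = e^x
a = 0.75, b = 1.75, n = 10
h = (b - a)/n = 0.100000

Simpson's rule: (h/3)[f(x₀) + 4f(x₁) + 2f(x₂) + ... + f(xₙ)]

x_0 = 0.7500, f(x_0) = 2.117000, coefficient = 1
x_1 = 0.8500, f(x_1) = 2.339647, coefficient = 4
x_2 = 0.9500, f(x_2) = 2.585710, coefficient = 2
x_3 = 1.0500, f(x_3) = 2.857651, coefficient = 4
x_4 = 1.1500, f(x_4) = 3.158193, coefficient = 2
x_5 = 1.2500, f(x_5) = 3.490343, coefficient = 4
x_6 = 1.3500, f(x_6) = 3.857426, coefficient = 2
x_7 = 1.4500, f(x_7) = 4.263115, coefficient = 4
x_8 = 1.5500, f(x_8) = 4.711470, coefficient = 2
x_9 = 1.6500, f(x_9) = 5.206980, coefficient = 4
x_10 = 1.7500, f(x_10) = 5.754603, coefficient = 1

I ≈ (0.100000/3) × 109.128140 = 3.637605
Exact value: 3.637603
Error: 0.000002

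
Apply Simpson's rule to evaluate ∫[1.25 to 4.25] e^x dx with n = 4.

f(x) = e^x
a = 1.25, b = 4.25, n = 4
h = (b - a)/n = 0.750000

Simpson's rule: (h/3)[f(x₀) + 4f(x₁) + 2f(x₂) + ... + f(xₙ)]

x_0 = 1.2500, f(x_0) = 3.490343, coefficient = 1
x_1 = 2.0000, f(x_1) = 7.389056, coefficient = 4
x_2 = 2.7500, f(x_2) = 15.642632, coefficient = 2
x_3 = 3.5000, f(x_3) = 33.115452, coefficient = 4
x_4 = 4.2500, f(x_4) = 70.105412, coefficient = 1

I ≈ (0.750000/3) × 266.899051 = 66.724763
Exact value: 66.615069
Error: 0.109693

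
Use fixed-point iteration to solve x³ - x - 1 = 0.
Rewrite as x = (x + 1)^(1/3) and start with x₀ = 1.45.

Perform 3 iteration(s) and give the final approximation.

Equation: x³ - x - 1 = 0
Fixed-point form: x = (x + 1)^(1/3)
x₀ = 1.45

x_1 = g(1.450000) = 1.348100
x_2 = g(1.348100) = 1.329144
x_3 = g(1.329144) = 1.325558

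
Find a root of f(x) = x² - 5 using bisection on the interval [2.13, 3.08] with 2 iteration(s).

f(x) = x² - 5
Initial interval: [2.13, 3.08]

Iteration 1:
  c_1 = (2.130000 + 3.080000)/2 = 2.605000
  f(c_1) = f(2.605000) = 1.786025
  f(a) × f(c) < 0, new interval: [2.130000, 2.605000]
Iteration 2:
  c_2 = (2.130000 + 2.605000)/2 = 2.367500
  f(c_2) = f(2.367500) = 0.605056
  f(a) × f(c) < 0, new interval: [2.130000, 2.367500]

After 2 iteration(s), the approximation is c_2 = 2.367500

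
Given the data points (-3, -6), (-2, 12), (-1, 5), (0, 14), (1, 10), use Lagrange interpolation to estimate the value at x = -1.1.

Lagrange interpolation formula:
P(x) = Σ yᵢ × Lᵢ(x)
where Lᵢ(x) = Π_{j≠i} (x - xⱼ)/(xᵢ - xⱼ)

L_0(-1.1) = (-1.1 - (-2))/(-3 - (-2)) × (-1.1 - (-1))/(-3 - (-1)) × (-1.1 - 0)/(-3 - 0) × (-1.1 - 1)/(-3 - 1) = -0.008663
L_1(-1.1) = (-1.1 - (-3))/(-2 - (-3)) × (-1.1 - (-1))/(-2 - (-1)) × (-1.1 - 0)/(-2 - 0) × (-1.1 - 1)/(-2 - 1) = 0.073150
L_2(-1.1) = (-1.1 - (-3))/(-1 - (-3)) × (-1.1 - (-2))/(-1 - (-2)) × (-1.1 - 0)/(-1 - 0) × (-1.1 - 1)/(-1 - 1) = 0.987525
L_3(-1.1) = (-1.1 - (-3))/(0 - (-3)) × (-1.1 - (-2))/(0 - (-2)) × (-1.1 - (-1))/(0 - (-1)) × (-1.1 - 1)/(0 - 1) = -0.059850
L_4(-1.1) = (-1.1 - (-3))/(1 - (-3)) × (-1.1 - (-2))/(1 - (-2)) × (-1.1 - (-1))/(1 - (-1)) × (-1.1 - 0)/(1 - 0) = 0.007838

P(-1.1) = (-6)×L_0(-1.1) + 12×L_1(-1.1) + 5×L_2(-1.1) + 14×L_3(-1.1) + 10×L_4(-1.1)
P(-1.1) = 5.107875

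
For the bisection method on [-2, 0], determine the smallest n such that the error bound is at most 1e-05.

We need (b-a)/2^n ≤ 1e-05
(0 - (-2))/2^n ≤ 1e-05
2/2^n ≤ 1e-05
2^n ≥ 200000
n ≥ log₂(200000) = 17.61
n ≥ 18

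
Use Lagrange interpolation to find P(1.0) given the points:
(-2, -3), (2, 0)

Lagrange interpolation formula:
P(x) = Σ yᵢ × Lᵢ(x)
where Lᵢ(x) = Π_{j≠i} (x - xⱼ)/(xᵢ - xⱼ)

L_0(1.0) = (1.0 - 2)/(-2 - 2) = 0.250000
L_1(1.0) = (1.0 - (-2))/(2 - (-2)) = 0.750000

P(1.0) = (-3)×L_0(1.0) + 0×L_1(1.0)
P(1.0) = -0.750000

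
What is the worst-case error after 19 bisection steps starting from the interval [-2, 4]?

Bisection error bound: |error| ≤ (b-a)/2^n
|error| ≤ (4 - (-2))/2^19 = 6/2^19
|error| ≤ 0.0000114441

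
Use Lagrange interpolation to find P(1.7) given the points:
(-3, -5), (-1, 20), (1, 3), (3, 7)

Lagrange interpolation formula:
P(x) = Σ yᵢ × Lᵢ(x)
where Lᵢ(x) = Π_{j≠i} (x - xⱼ)/(xᵢ - xⱼ)

L_0(1.7) = (1.7 - (-1))/(-3 - (-1)) × (1.7 - 1)/(-3 - 1) × (1.7 - 3)/(-3 - 3) = 0.051187
L_1(1.7) = (1.7 - (-3))/(-1 - (-3)) × (1.7 - 1)/(-1 - 1) × (1.7 - 3)/(-1 - 3) = -0.267313
L_2(1.7) = (1.7 - (-3))/(1 - (-3)) × (1.7 - (-1))/(1 - (-1)) × (1.7 - 3)/(1 - 3) = 1.031063
L_3(1.7) = (1.7 - (-3))/(3 - (-3)) × (1.7 - (-1))/(3 - (-1)) × (1.7 - 1)/(3 - 1) = 0.185063

P(1.7) = (-5)×L_0(1.7) + 20×L_1(1.7) + 3×L_2(1.7) + 7×L_3(1.7)
P(1.7) = -1.213562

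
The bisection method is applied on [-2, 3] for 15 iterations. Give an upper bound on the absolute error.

Bisection error bound: |error| ≤ (b-a)/2^n
|error| ≤ (3 - (-2))/2^15 = 5/2^15
|error| ≤ 0.0001525879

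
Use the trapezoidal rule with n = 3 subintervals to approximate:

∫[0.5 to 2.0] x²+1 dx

f(x) = x²+1
a = 0.5, b = 2.0, n = 3
h = (b - a)/n = 0.500000

Trapezoidal rule: (h/2)[f(x₀) + 2f(x₁) + 2f(x₂) + ... + f(xₙ)]

x_0 = 0.5000, f(x_0) = 1.250000, coefficient = 1
x_1 = 1.0000, f(x_1) = 2.000000, coefficient = 2
x_2 = 1.5000, f(x_2) = 3.250000, coefficient = 2
x_3 = 2.0000, f(x_3) = 5.000000, coefficient = 1

I ≈ (0.500000/2) × 16.750000 = 4.187500
Exact value: 4.125000
Error: 0.062500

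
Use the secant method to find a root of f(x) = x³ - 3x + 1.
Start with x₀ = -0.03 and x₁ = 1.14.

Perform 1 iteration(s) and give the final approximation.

f(x) = x³ - 3x + 1
x₀ = -0.03, x₁ = 1.14

Secant formula: x_{n+1} = x_n - f(x_n)(x_n - x_{n-1})/(f(x_n) - f(x_{n-1}))

Iteration 1:
  f(-0.030000) = 1.089973
  f(1.140000) = -0.938456
  x_2 = 1.140000 - (-0.938456)×(1.140000 - (-0.030000))/(-0.938456 - 1.089973)
       = 0.598698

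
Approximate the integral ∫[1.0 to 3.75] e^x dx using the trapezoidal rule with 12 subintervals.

f(x) = e^x
a = 1.0, b = 3.75, n = 12
h = (b - a)/n = 0.229167

Trapezoidal rule: (h/2)[f(x₀) + 2f(x₁) + 2f(x₂) + ... + f(xₙ)]

x_0 = 1.0000, f(x_0) = 2.718282, coefficient = 1
x_1 = 1.2292, f(x_1) = 3.418380, coefficient = 2
x_2 = 1.4583, f(x_2) = 4.298789, coefficient = 2
x_3 = 1.6875, f(x_3) = 5.405949, coefficient = 2
x_4 = 1.9167, f(x_4) = 6.798260, coefficient = 2
x_5 = 2.1458, f(x_5) = 8.549163, coefficient = 2
x_6 = 2.3750, f(x_6) = 10.751013, coefficient = 2
x_7 = 2.6042, f(x_7) = 13.519954, coefficient = 2
x_8 = 2.8333, f(x_8) = 17.002040, coefficient = 2
x_9 = 3.0625, f(x_9) = 21.380943, coefficient = 2
x_10 = 3.2917, f(x_10) = 26.887639, coefficient = 2
x_11 = 3.5208, f(x_11) = 33.812594, coefficient = 2
x_12 = 3.7500, f(x_12) = 42.521082, coefficient = 1

I ≈ (0.229167/2) × 348.888809 = 39.976843
Exact value: 39.802800
Error: 0.174043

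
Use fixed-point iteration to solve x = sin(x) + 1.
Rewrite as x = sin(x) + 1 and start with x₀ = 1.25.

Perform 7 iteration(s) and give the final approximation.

Equation: x = sin(x) + 1
Fixed-point form: x = sin(x) + 1
x₀ = 1.25

x_1 = g(1.250000) = 1.948985
x_2 = g(1.948985) = 1.929335
x_3 = g(1.929335) = 1.936411
x_4 = g(1.936411) = 1.933904
x_5 = g(1.933904) = 1.934797
x_6 = g(1.934797) = 1.934480
x_7 = g(1.934480) = 1.934593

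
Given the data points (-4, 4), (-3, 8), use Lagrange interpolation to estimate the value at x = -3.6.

Lagrange interpolation formula:
P(x) = Σ yᵢ × Lᵢ(x)
where Lᵢ(x) = Π_{j≠i} (x - xⱼ)/(xᵢ - xⱼ)

L_0(-3.6) = (-3.6 - (-3))/(-4 - (-3)) = 0.600000
L_1(-3.6) = (-3.6 - (-4))/(-3 - (-4)) = 0.400000

P(-3.6) = 4×L_0(-3.6) + 8×L_1(-3.6)
P(-3.6) = 5.600000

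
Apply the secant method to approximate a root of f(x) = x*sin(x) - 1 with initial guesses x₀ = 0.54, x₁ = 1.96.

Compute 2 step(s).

f(x) = x*sin(x) - 1
x₀ = 0.54, x₁ = 1.96

Secant formula: x_{n+1} = x_n - f(x_n)(x_n - x_{n-1})/(f(x_n) - f(x_{n-1}))

Iteration 1:
  f(0.540000) = -0.722367
  f(1.960000) = 0.813415
  x_2 = 1.960000 - 0.813415×(1.960000 - 0.540000)/(0.813415 - (-0.722367))
       = 1.207908
Iteration 2:
  f(1.960000) = 0.813415
  f(1.207908) = 0.129244
  x_3 = 1.207908 - 0.129244×(1.207908 - 1.960000)/(0.129244 - 0.813415)
       = 1.065834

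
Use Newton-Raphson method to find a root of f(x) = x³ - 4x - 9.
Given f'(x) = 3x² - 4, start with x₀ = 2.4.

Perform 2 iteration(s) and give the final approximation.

f(x) = x³ - 4x - 9
f'(x) = 3x² - 4
x₀ = 2.4

Newton-Raphson formula: x_{n+1} = x_n - f(x_n)/f'(x_n)

Iteration 1:
  f(2.400000) = -4.776000
  f'(2.400000) = 13.280000
  x_1 = 2.400000 - (-4.776000)/13.280000 = 2.759639
Iteration 2:
  f(2.759639) = 0.977763
  f'(2.759639) = 18.846815
  x_2 = 2.759639 - 0.977763/18.846815 = 2.707759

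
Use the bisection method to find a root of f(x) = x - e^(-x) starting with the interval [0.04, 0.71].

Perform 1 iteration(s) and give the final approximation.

f(x) = x - e^(-x)
Initial interval: [0.04, 0.71]

Iteration 1:
  c_1 = (0.040000 + 0.710000)/2 = 0.375000
  f(c_1) = f(0.375000) = -0.312289
  f(a) × f(c) ≥ 0, new interval: [0.375000, 0.710000]

After 1 iteration(s), the approximation is c_1 = 0.375000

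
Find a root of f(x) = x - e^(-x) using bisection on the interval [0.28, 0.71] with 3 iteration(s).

f(x) = x - e^(-x)
Initial interval: [0.28, 0.71]

Iteration 1:
  c_1 = (0.280000 + 0.710000)/2 = 0.495000
  f(c_1) = f(0.495000) = -0.114571
  f(a) × f(c) ≥ 0, new interval: [0.495000, 0.710000]
Iteration 2:
  c_2 = (0.495000 + 0.710000)/2 = 0.602500
  f(c_2) = f(0.602500) = 0.055059
  f(a) × f(c) < 0, new interval: [0.495000, 0.602500]
Iteration 3:
  c_3 = (0.495000 + 0.602500)/2 = 0.548750
  f(c_3) = f(0.548750) = -0.028921
  f(a) × f(c) ≥ 0, new interval: [0.548750, 0.602500]

After 3 iteration(s), the approximation is c_3 = 0.548750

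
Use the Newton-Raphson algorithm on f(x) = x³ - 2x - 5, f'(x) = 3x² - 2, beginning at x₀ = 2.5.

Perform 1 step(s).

f(x) = x³ - 2x - 5
f'(x) = 3x² - 2
x₀ = 2.5

Newton-Raphson formula: x_{n+1} = x_n - f(x_n)/f'(x_n)

Iteration 1:
  f(2.500000) = 5.625000
  f'(2.500000) = 16.750000
  x_1 = 2.500000 - 5.625000/16.750000 = 2.164179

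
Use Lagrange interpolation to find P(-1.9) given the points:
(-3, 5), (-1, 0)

Lagrange interpolation formula:
P(x) = Σ yᵢ × Lᵢ(x)
where Lᵢ(x) = Π_{j≠i} (x - xⱼ)/(xᵢ - xⱼ)

L_0(-1.9) = (-1.9 - (-1))/(-3 - (-1)) = 0.450000
L_1(-1.9) = (-1.9 - (-3))/(-1 - (-3)) = 0.550000

P(-1.9) = 5×L_0(-1.9) + 0×L_1(-1.9)
P(-1.9) = 2.250000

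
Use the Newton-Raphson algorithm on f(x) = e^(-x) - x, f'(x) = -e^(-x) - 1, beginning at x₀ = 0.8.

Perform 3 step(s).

f(x) = e^(-x) - x
f'(x) = -e^(-x) - 1
x₀ = 0.8

Newton-Raphson formula: x_{n+1} = x_n - f(x_n)/f'(x_n)

Iteration 1:
  f(0.800000) = -0.350671
  f'(0.800000) = -1.449329
  x_1 = 0.800000 - (-0.350671)/(-1.449329) = 0.558046
Iteration 2:
  f(0.558046) = 0.014280
  f'(0.558046) = -1.572326
  x_2 = 0.558046 - 0.014280/(-1.572326) = 0.567128
Iteration 3:
  f(0.567128) = 0.000024
  f'(0.567128) = -1.567152
  x_3 = 0.567128 - 0.000024/(-1.567152) = 0.567143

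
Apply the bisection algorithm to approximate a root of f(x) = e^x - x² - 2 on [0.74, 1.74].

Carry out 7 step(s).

f(x) = e^x - x² - 2
Initial interval: [0.74, 1.74]

Iteration 1:
  c_1 = (0.740000 + 1.740000)/2 = 1.240000
  f(c_1) = f(1.240000) = -0.081987
  f(a) × f(c) ≥ 0, new interval: [1.240000, 1.740000]
Iteration 2:
  c_2 = (1.240000 + 1.740000)/2 = 1.490000
  f(c_2) = f(1.490000) = 0.216996
  f(a) × f(c) < 0, new interval: [1.240000, 1.490000]
Iteration 3:
  c_3 = (1.240000 + 1.490000)/2 = 1.365000
  f(c_3) = f(1.365000) = 0.052498
  f(a) × f(c) < 0, new interval: [1.240000, 1.365000]
Iteration 4:
  c_4 = (1.240000 + 1.365000)/2 = 1.302500
  f(c_4) = f(1.302500) = -0.018025
  f(a) × f(c) ≥ 0, new interval: [1.302500, 1.365000]
Iteration 5:
  c_5 = (1.302500 + 1.365000)/2 = 1.333750
  f(c_5) = f(1.333750) = 0.016360
  f(a) × f(c) < 0, new interval: [1.302500, 1.333750]
Iteration 6:
  c_6 = (1.302500 + 1.333750)/2 = 1.318125
  f(c_6) = f(1.318125) = -0.001044
  f(a) × f(c) ≥ 0, new interval: [1.318125, 1.333750]
Iteration 7:
  c_7 = (1.318125 + 1.333750)/2 = 1.325937
  f(c_7) = f(1.325937) = 0.007604
  f(a) × f(c) < 0, new interval: [1.318125, 1.325937]

After 7 iteration(s), the approximation is c_7 = 1.325937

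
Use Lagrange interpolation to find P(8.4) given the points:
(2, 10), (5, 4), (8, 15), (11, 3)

Lagrange interpolation formula:
P(x) = Σ yᵢ × Lᵢ(x)
where Lᵢ(x) = Π_{j≠i} (x - xⱼ)/(xᵢ - xⱼ)

L_0(8.4) = (8.4 - 5)/(2 - 5) × (8.4 - 8)/(2 - 8) × (8.4 - 11)/(2 - 11) = 0.021827
L_1(8.4) = (8.4 - 2)/(5 - 2) × (8.4 - 8)/(5 - 8) × (8.4 - 11)/(5 - 11) = -0.123259
L_2(8.4) = (8.4 - 2)/(8 - 2) × (8.4 - 5)/(8 - 5) × (8.4 - 11)/(8 - 11) = 1.047704
L_3(8.4) = (8.4 - 2)/(11 - 2) × (8.4 - 5)/(11 - 5) × (8.4 - 8)/(11 - 8) = 0.053728

P(8.4) = 10×L_0(8.4) + 4×L_1(8.4) + 15×L_2(8.4) + 3×L_3(8.4)
P(8.4) = 15.601975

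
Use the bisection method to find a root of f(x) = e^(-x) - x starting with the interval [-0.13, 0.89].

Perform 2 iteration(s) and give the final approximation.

f(x) = e^(-x) - x
Initial interval: [-0.13, 0.89]

Iteration 1:
  c_1 = (-0.130000 + 0.890000)/2 = 0.380000
  f(c_1) = f(0.380000) = 0.303861
  f(a) × f(c) ≥ 0, new interval: [0.380000, 0.890000]
Iteration 2:
  c_2 = (0.380000 + 0.890000)/2 = 0.635000
  f(c_2) = f(0.635000) = -0.105065
  f(a) × f(c) < 0, new interval: [0.380000, 0.635000]

After 2 iteration(s), the approximation is c_2 = 0.635000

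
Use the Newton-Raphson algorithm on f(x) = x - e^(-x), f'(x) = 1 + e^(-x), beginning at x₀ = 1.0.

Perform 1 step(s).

f(x) = x - e^(-x)
f'(x) = 1 + e^(-x)
x₀ = 1.0

Newton-Raphson formula: x_{n+1} = x_n - f(x_n)/f'(x_n)

Iteration 1:
  f(1.000000) = 0.632121
  f'(1.000000) = 1.367879
  x_1 = 1.000000 - 0.632121/1.367879 = 0.537883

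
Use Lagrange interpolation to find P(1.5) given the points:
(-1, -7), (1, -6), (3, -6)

Lagrange interpolation formula:
P(x) = Σ yᵢ × Lᵢ(x)
where Lᵢ(x) = Π_{j≠i} (x - xⱼ)/(xᵢ - xⱼ)

L_0(1.5) = (1.5 - 1)/(-1 - 1) × (1.5 - 3)/(-1 - 3) = -0.093750
L_1(1.5) = (1.5 - (-1))/(1 - (-1)) × (1.5 - 3)/(1 - 3) = 0.937500
L_2(1.5) = (1.5 - (-1))/(3 - (-1)) × (1.5 - 1)/(3 - 1) = 0.156250

P(1.5) = (-7)×L_0(1.5) + (-6)×L_1(1.5) + (-6)×L_2(1.5)
P(1.5) = -5.906250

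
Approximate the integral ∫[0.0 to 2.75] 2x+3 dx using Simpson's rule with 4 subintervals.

f(x) = 2x+3
a = 0.0, b = 2.75, n = 4
h = (b - a)/n = 0.687500

Simpson's rule: (h/3)[f(x₀) + 4f(x₁) + 2f(x₂) + ... + f(xₙ)]

x_0 = 0.0000, f(x_0) = 3.000000, coefficient = 1
x_1 = 0.6875, f(x_1) = 4.375000, coefficient = 4
x_2 = 1.3750, f(x_2) = 5.750000, coefficient = 2
x_3 = 2.0625, f(x_3) = 7.125000, coefficient = 4
x_4 = 2.7500, f(x_4) = 8.500000, coefficient = 1

I ≈ (0.687500/3) × 69.000000 = 15.812500
Exact value: 15.812500
Error: 0.000000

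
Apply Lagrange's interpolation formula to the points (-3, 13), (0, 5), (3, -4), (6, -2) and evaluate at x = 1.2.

Lagrange interpolation formula:
P(x) = Σ yᵢ × Lᵢ(x)
where Lᵢ(x) = Π_{j≠i} (x - xⱼ)/(xᵢ - xⱼ)

L_0(1.2) = (1.2 - 0)/(-3 - 0) × (1.2 - 3)/(-3 - 3) × (1.2 - 6)/(-3 - 6) = -0.064000
L_1(1.2) = (1.2 - (-3))/(0 - (-3)) × (1.2 - 3)/(0 - 3) × (1.2 - 6)/(0 - 6) = 0.672000
L_2(1.2) = (1.2 - (-3))/(3 - (-3)) × (1.2 - 0)/(3 - 0) × (1.2 - 6)/(3 - 6) = 0.448000
L_3(1.2) = (1.2 - (-3))/(6 - (-3)) × (1.2 - 0)/(6 - 0) × (1.2 - 3)/(6 - 3) = -0.056000

P(1.2) = 13×L_0(1.2) + 5×L_1(1.2) + (-4)×L_2(1.2) + (-2)×L_3(1.2)
P(1.2) = 0.848000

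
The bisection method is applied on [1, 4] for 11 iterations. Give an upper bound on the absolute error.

Bisection error bound: |error| ≤ (b-a)/2^n
|error| ≤ (4 - 1)/2^11 = 3/2^11
|error| ≤ 0.0014648438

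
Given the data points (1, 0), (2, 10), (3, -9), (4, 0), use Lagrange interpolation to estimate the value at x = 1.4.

Lagrange interpolation formula:
P(x) = Σ yᵢ × Lᵢ(x)
where Lᵢ(x) = Π_{j≠i} (x - xⱼ)/(xᵢ - xⱼ)

L_0(1.4) = (1.4 - 2)/(1 - 2) × (1.4 - 3)/(1 - 3) × (1.4 - 4)/(1 - 4) = 0.416000
L_1(1.4) = (1.4 - 1)/(2 - 1) × (1.4 - 3)/(2 - 3) × (1.4 - 4)/(2 - 4) = 0.832000
L_2(1.4) = (1.4 - 1)/(3 - 1) × (1.4 - 2)/(3 - 2) × (1.4 - 4)/(3 - 4) = -0.312000
L_3(1.4) = (1.4 - 1)/(4 - 1) × (1.4 - 2)/(4 - 2) × (1.4 - 3)/(4 - 3) = 0.064000

P(1.4) = 0×L_0(1.4) + 10×L_1(1.4) + (-9)×L_2(1.4) + 0×L_3(1.4)
P(1.4) = 11.128000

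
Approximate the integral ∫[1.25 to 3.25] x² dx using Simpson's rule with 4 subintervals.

f(x) = x²
a = 1.25, b = 3.25, n = 4
h = (b - a)/n = 0.500000

Simpson's rule: (h/3)[f(x₀) + 4f(x₁) + 2f(x₂) + ... + f(xₙ)]

x_0 = 1.2500, f(x_0) = 1.562500, coefficient = 1
x_1 = 1.7500, f(x_1) = 3.062500, coefficient = 4
x_2 = 2.2500, f(x_2) = 5.062500, coefficient = 2
x_3 = 2.7500, f(x_3) = 7.562500, coefficient = 4
x_4 = 3.2500, f(x_4) = 10.562500, coefficient = 1

I ≈ (0.500000/3) × 64.750000 = 10.791667
Exact value: 10.791667
Error: 0.000000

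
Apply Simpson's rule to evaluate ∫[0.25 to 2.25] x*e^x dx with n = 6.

f(x) = x*e^x
a = 0.25, b = 2.25, n = 6
h = (b - a)/n = 0.333333

Simpson's rule: (h/3)[f(x₀) + 4f(x₁) + 2f(x₂) + ... + f(xₙ)]

x_0 = 0.2500, f(x_0) = 0.321006, coefficient = 1
x_1 = 0.5833, f(x_1) = 1.045334, coefficient = 4
x_2 = 0.9167, f(x_2) = 2.292528, coefficient = 2
x_3 = 1.2500, f(x_3) = 4.362929, coefficient = 4
x_4 = 1.5833, f(x_4) = 7.712679, coefficient = 2
x_5 = 1.9167, f(x_5) = 13.029998, coefficient = 4
x_6 = 2.2500, f(x_6) = 21.347406, coefficient = 1

I ≈ (0.333333/3) × 115.431872 = 12.825764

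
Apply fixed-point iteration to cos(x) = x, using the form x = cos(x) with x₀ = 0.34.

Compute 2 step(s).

Equation: cos(x) = x
Fixed-point form: x = cos(x)
x₀ = 0.34

x_1 = g(0.340000) = 0.942755
x_2 = g(0.942755) = 0.587561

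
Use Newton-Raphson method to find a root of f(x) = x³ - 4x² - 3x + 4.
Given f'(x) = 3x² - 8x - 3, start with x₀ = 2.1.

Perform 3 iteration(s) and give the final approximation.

f(x) = x³ - 4x² - 3x + 4
f'(x) = 3x² - 8x - 3
x₀ = 2.1

Newton-Raphson formula: x_{n+1} = x_n - f(x_n)/f'(x_n)

Iteration 1:
  f(2.100000) = -10.679000
  f'(2.100000) = -6.570000
  x_1 = 2.100000 - (-10.679000)/(-6.570000) = 0.474581
Iteration 2:
  f(0.474581) = 1.782234
  f'(0.474581) = -6.120969
  x_2 = 0.474581 - 1.782234/(-6.120969) = 0.765750
Iteration 3:
  f(0.765750) = -0.193728
  f'(0.765750) = -7.366881
  x_3 = 0.765750 - (-0.193728)/(-7.366881) = 0.739453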